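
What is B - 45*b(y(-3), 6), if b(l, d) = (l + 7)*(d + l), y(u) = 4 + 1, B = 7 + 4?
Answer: -5929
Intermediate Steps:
B = 11
y(u) = 5
b(l, d) = (7 + l)*(d + l)
B - 45*b(y(-3), 6) = 11 - 45*(5² + 7*6 + 7*5 + 6*5) = 11 - 45*(25 + 42 + 35 + 30) = 11 - 45*132 = 11 - 5940 = -5929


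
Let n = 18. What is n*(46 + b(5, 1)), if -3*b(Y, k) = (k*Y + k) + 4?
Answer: 768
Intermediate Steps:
b(Y, k) = -4/3 - k/3 - Y*k/3 (b(Y, k) = -((k*Y + k) + 4)/3 = -((Y*k + k) + 4)/3 = -((k + Y*k) + 4)/3 = -(4 + k + Y*k)/3 = -4/3 - k/3 - Y*k/3)
n*(46 + b(5, 1)) = 18*(46 + (-4/3 - ⅓*1 - ⅓*5*1)) = 18*(46 + (-4/3 - ⅓ - 5/3)) = 18*(46 - 10/3) = 18*(128/3) = 768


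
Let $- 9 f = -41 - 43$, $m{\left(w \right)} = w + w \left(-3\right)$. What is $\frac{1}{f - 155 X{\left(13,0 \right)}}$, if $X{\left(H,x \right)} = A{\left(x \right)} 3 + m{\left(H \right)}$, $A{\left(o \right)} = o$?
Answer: $\frac{3}{12118} \approx 0.00024757$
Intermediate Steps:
$m{\left(w \right)} = - 2 w$ ($m{\left(w \right)} = w - 3 w = - 2 w$)
$X{\left(H,x \right)} = - 2 H + 3 x$ ($X{\left(H,x \right)} = x 3 - 2 H = 3 x - 2 H = - 2 H + 3 x$)
$f = \frac{28}{3}$ ($f = - \frac{-41 - 43}{9} = \left(- \frac{1}{9}\right) \left(-84\right) = \frac{28}{3} \approx 9.3333$)
$\frac{1}{f - 155 X{\left(13,0 \right)}} = \frac{1}{\frac{28}{3} - 155 \left(\left(-2\right) 13 + 3 \cdot 0\right)} = \frac{1}{\frac{28}{3} - 155 \left(-26 + 0\right)} = \frac{1}{\frac{28}{3} - -4030} = \frac{1}{\frac{28}{3} + 4030} = \frac{1}{\frac{12118}{3}} = \frac{3}{12118}$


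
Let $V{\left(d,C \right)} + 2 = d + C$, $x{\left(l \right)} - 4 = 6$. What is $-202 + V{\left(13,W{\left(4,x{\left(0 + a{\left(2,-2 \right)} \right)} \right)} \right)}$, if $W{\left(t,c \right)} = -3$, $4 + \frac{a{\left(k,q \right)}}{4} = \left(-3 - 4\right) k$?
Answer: $-194$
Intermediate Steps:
$a{\left(k,q \right)} = -16 - 28 k$ ($a{\left(k,q \right)} = -16 + 4 \left(-3 - 4\right) k = -16 + 4 \left(- 7 k\right) = -16 - 28 k$)
$x{\left(l \right)} = 10$ ($x{\left(l \right)} = 4 + 6 = 10$)
$V{\left(d,C \right)} = -2 + C + d$ ($V{\left(d,C \right)} = -2 + \left(d + C\right) = -2 + \left(C + d\right) = -2 + C + d$)
$-202 + V{\left(13,W{\left(4,x{\left(0 + a{\left(2,-2 \right)} \right)} \right)} \right)} = -202 - -8 = -202 + 8 = -194$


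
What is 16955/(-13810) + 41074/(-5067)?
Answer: -130628585/13995054 ≈ -9.3339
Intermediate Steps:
16955/(-13810) + 41074/(-5067) = 16955*(-1/13810) + 41074*(-1/5067) = -3391/2762 - 41074/5067 = -130628585/13995054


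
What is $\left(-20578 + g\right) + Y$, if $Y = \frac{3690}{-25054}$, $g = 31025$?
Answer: $\frac{130867724}{12527} \approx 10447.0$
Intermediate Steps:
$Y = - \frac{1845}{12527}$ ($Y = 3690 \left(- \frac{1}{25054}\right) = - \frac{1845}{12527} \approx -0.14728$)
$\left(-20578 + g\right) + Y = \left(-20578 + 31025\right) - \frac{1845}{12527} = 10447 - \frac{1845}{12527} = \frac{130867724}{12527}$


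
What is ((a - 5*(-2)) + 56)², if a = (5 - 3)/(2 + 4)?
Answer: 39601/9 ≈ 4400.1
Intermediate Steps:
a = ⅓ (a = 2/6 = 2*(⅙) = ⅓ ≈ 0.33333)
((a - 5*(-2)) + 56)² = ((⅓ - 5*(-2)) + 56)² = ((⅓ + 10) + 56)² = (31/3 + 56)² = (199/3)² = 39601/9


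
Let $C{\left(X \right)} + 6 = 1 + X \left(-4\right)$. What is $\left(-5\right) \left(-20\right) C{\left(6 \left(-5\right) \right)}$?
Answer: $11500$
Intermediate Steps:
$C{\left(X \right)} = -5 - 4 X$ ($C{\left(X \right)} = -6 + \left(1 + X \left(-4\right)\right) = -6 - \left(-1 + 4 X\right) = -5 - 4 X$)
$\left(-5\right) \left(-20\right) C{\left(6 \left(-5\right) \right)} = \left(-5\right) \left(-20\right) \left(-5 - 4 \cdot 6 \left(-5\right)\right) = 100 \left(-5 - -120\right) = 100 \left(-5 + 120\right) = 100 \cdot 115 = 11500$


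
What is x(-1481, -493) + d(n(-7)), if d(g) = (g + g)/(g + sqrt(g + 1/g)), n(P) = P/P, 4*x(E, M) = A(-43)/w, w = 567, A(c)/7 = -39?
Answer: -229/108 + 2*sqrt(2) ≈ 0.70806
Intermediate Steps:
A(c) = -273 (A(c) = 7*(-39) = -273)
x(E, M) = -13/108 (x(E, M) = (-273/567)/4 = (-273*1/567)/4 = (1/4)*(-13/27) = -13/108)
n(P) = 1
d(g) = 2*g/(g + sqrt(g + 1/g)) (d(g) = (2*g)/(g + sqrt(g + 1/g)) = 2*g/(g + sqrt(g + 1/g)))
x(-1481, -493) + d(n(-7)) = -13/108 + 2*1/(1 + sqrt(1 + 1/1)) = -13/108 + 2*1/(1 + sqrt(1 + 1)) = -13/108 + 2*1/(1 + sqrt(2)) = -13/108 + 2/(1 + sqrt(2))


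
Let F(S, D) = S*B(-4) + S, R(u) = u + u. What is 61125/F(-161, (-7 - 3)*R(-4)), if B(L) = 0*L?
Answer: -61125/161 ≈ -379.66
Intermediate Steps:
R(u) = 2*u
B(L) = 0
F(S, D) = S (F(S, D) = S*0 + S = 0 + S = S)
61125/F(-161, (-7 - 3)*R(-4)) = 61125/(-161) = 61125*(-1/161) = -61125/161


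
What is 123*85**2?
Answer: 888675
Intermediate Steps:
123*85**2 = 123*7225 = 888675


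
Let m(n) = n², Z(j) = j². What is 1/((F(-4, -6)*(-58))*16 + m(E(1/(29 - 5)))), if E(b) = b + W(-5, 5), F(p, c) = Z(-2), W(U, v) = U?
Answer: -576/2123951 ≈ -0.00027119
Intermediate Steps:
F(p, c) = 4 (F(p, c) = (-2)² = 4)
E(b) = -5 + b (E(b) = b - 5 = -5 + b)
1/((F(-4, -6)*(-58))*16 + m(E(1/(29 - 5)))) = 1/((4*(-58))*16 + (-5 + 1/(29 - 5))²) = 1/(-232*16 + (-5 + 1/24)²) = 1/(-3712 + (-5 + 1/24)²) = 1/(-3712 + (-119/24)²) = 1/(-3712 + 14161/576) = 1/(-2123951/576) = -576/2123951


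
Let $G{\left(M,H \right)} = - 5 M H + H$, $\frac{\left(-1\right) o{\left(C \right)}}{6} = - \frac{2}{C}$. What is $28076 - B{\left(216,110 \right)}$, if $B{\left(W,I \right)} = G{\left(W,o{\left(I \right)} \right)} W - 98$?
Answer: $\frac{2947954}{55} \approx 53599.0$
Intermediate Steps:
$o{\left(C \right)} = \frac{12}{C}$ ($o{\left(C \right)} = - 6 \left(- \frac{2}{C}\right) = \frac{12}{C}$)
$G{\left(M,H \right)} = H - 5 H M$ ($G{\left(M,H \right)} = - 5 H M + H = H - 5 H M$)
$B{\left(W,I \right)} = -98 + \frac{12 W \left(1 - 5 W\right)}{I}$ ($B{\left(W,I \right)} = \frac{12}{I} \left(1 - 5 W\right) W - 98 = \frac{12 \left(1 - 5 W\right)}{I} W - 98 = \frac{12 W \left(1 - 5 W\right)}{I} - 98 = -98 + \frac{12 W \left(1 - 5 W\right)}{I}$)
$28076 - B{\left(216,110 \right)} = 28076 - \frac{2 \left(\left(-49\right) 110 - 30 \cdot 216^{2} + 6 \cdot 216\right)}{110} = 28076 - 2 \cdot \frac{1}{110} \left(-5390 - 1399680 + 1296\right) = 28076 - 2 \cdot \frac{1}{110} \left(-1403774\right) = 28076 - - \frac{1403774}{55} = 28076 + \frac{1403774}{55} = \frac{2947954}{55}$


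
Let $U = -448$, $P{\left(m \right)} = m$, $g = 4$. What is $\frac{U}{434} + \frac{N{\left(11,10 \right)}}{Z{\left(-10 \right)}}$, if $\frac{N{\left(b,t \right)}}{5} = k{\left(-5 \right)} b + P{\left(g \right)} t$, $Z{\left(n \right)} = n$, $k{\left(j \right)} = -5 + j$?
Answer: $\frac{1053}{31} \approx 33.968$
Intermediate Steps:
$N{\left(b,t \right)} = - 50 b + 20 t$ ($N{\left(b,t \right)} = 5 \left(\left(-5 - 5\right) b + 4 t\right) = 5 \left(- 10 b + 4 t\right) = - 50 b + 20 t$)
$\frac{U}{434} + \frac{N{\left(11,10 \right)}}{Z{\left(-10 \right)}} = - \frac{448}{434} + \frac{\left(-50\right) 11 + 20 \cdot 10}{-10} = \left(-448\right) \frac{1}{434} + \left(-550 + 200\right) \left(- \frac{1}{10}\right) = - \frac{32}{31} - -35 = - \frac{32}{31} + 35 = \frac{1053}{31}$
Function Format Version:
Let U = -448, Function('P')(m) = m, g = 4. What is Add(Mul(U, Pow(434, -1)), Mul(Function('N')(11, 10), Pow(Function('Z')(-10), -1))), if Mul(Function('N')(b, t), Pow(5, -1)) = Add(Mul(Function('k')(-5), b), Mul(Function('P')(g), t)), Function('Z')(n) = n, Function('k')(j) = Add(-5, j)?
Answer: Rational(1053, 31) ≈ 33.968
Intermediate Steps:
Function('N')(b, t) = Add(Mul(-50, b), Mul(20, t)) (Function('N')(b, t) = Mul(5, Add(Mul(Add(-5, -5), b), Mul(4, t))) = Mul(5, Add(Mul(-10, b), Mul(4, t))) = Add(Mul(-50, b), Mul(20, t)))
Add(Mul(U, Pow(434, -1)), Mul(Function('N')(11, 10), Pow(Function('Z')(-10), -1))) = Add(Mul(-448, Pow(434, -1)), Mul(Add(Mul(-50, 11), Mul(20, 10)), Pow(-10, -1))) = Add(Mul(-448, Rational(1, 434)), Mul(Add(-550, 200), Rational(-1, 10))) = Add(Rational(-32, 31), Mul(-350, Rational(-1, 10))) = Add(Rational(-32, 31), 35) = Rational(1053, 31)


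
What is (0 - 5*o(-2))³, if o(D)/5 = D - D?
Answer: 0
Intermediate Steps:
o(D) = 0 (o(D) = 5*(D - D) = 5*0 = 0)
(0 - 5*o(-2))³ = (0 - 5*0)³ = (0 + 0)³ = 0³ = 0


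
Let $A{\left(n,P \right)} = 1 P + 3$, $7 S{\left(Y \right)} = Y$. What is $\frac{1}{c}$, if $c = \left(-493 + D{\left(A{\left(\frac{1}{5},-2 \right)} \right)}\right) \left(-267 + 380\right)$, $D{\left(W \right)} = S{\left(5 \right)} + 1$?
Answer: $- \frac{7}{388607} \approx -1.8013 \cdot 10^{-5}$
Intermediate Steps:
$S{\left(Y \right)} = \frac{Y}{7}$
$A{\left(n,P \right)} = 3 + P$ ($A{\left(n,P \right)} = P + 3 = 3 + P$)
$D{\left(W \right)} = \frac{12}{7}$ ($D{\left(W \right)} = \frac{1}{7} \cdot 5 + 1 = \frac{5}{7} + 1 = \frac{12}{7}$)
$c = - \frac{388607}{7}$ ($c = \left(-493 + \frac{12}{7}\right) \left(-267 + 380\right) = \left(- \frac{3439}{7}\right) 113 = - \frac{388607}{7} \approx -55515.0$)
$\frac{1}{c} = \frac{1}{- \frac{388607}{7}} = - \frac{7}{388607}$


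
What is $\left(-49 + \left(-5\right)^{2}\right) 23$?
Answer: $-552$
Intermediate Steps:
$\left(-49 + \left(-5\right)^{2}\right) 23 = \left(-49 + 25\right) 23 = \left(-24\right) 23 = -552$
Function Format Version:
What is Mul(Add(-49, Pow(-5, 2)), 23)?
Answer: -552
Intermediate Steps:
Mul(Add(-49, Pow(-5, 2)), 23) = Mul(Add(-49, 25), 23) = Mul(-24, 23) = -552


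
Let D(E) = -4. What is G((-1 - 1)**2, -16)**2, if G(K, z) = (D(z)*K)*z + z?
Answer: 57600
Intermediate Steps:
G(K, z) = z - 4*K*z (G(K, z) = (-4*K)*z + z = -4*K*z + z = z - 4*K*z)
G((-1 - 1)**2, -16)**2 = (-16*(1 - 4*(-1 - 1)**2))**2 = (-16*(1 - 4*(-2)**2))**2 = (-16*(1 - 4*4))**2 = (-16*(1 - 16))**2 = (-16*(-15))**2 = 240**2 = 57600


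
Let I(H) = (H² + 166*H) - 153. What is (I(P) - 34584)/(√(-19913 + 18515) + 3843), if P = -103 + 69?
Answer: -50247225/4923349 + 13075*I*√1398/4923349 ≈ -10.206 + 0.099297*I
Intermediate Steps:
P = -34
I(H) = -153 + H² + 166*H
(I(P) - 34584)/(√(-19913 + 18515) + 3843) = ((-153 + (-34)² + 166*(-34)) - 34584)/(√(-19913 + 18515) + 3843) = ((-153 + 1156 - 5644) - 34584)/(√(-1398) + 3843) = (-4641 - 34584)/(I*√1398 + 3843) = -39225/(3843 + I*√1398)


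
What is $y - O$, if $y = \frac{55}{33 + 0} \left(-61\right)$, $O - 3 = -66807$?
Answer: $\frac{200107}{3} \approx 66702.0$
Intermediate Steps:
$O = -66804$ ($O = 3 - 66807 = -66804$)
$y = - \frac{305}{3}$ ($y = \frac{55}{33} \left(-61\right) = 55 \cdot \frac{1}{33} \left(-61\right) = \frac{5}{3} \left(-61\right) = - \frac{305}{3} \approx -101.67$)
$y - O = - \frac{305}{3} - -66804 = - \frac{305}{3} + 66804 = \frac{200107}{3}$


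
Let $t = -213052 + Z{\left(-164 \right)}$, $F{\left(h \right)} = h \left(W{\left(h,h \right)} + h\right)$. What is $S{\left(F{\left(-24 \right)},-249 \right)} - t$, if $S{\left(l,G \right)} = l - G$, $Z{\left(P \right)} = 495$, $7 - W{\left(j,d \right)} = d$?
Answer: $212638$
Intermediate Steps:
$W{\left(j,d \right)} = 7 - d$
$F{\left(h \right)} = 7 h$ ($F{\left(h \right)} = h \left(\left(7 - h\right) + h\right) = h 7 = 7 h$)
$t = -212557$ ($t = -213052 + 495 = -212557$)
$S{\left(F{\left(-24 \right)},-249 \right)} - t = \left(7 \left(-24\right) - -249\right) - -212557 = \left(-168 + 249\right) + 212557 = 81 + 212557 = 212638$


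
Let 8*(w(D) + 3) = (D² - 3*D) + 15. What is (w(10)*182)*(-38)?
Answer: -105469/2 ≈ -52735.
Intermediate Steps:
w(D) = -9/8 - 3*D/8 + D²/8 (w(D) = -3 + ((D² - 3*D) + 15)/8 = -3 + (15 + D² - 3*D)/8 = -3 + (15/8 - 3*D/8 + D²/8) = -9/8 - 3*D/8 + D²/8)
(w(10)*182)*(-38) = ((-9/8 - 3/8*10 + (⅛)*10²)*182)*(-38) = ((-9/8 - 15/4 + (⅛)*100)*182)*(-38) = ((-9/8 - 15/4 + 25/2)*182)*(-38) = ((61/8)*182)*(-38) = (5551/4)*(-38) = -105469/2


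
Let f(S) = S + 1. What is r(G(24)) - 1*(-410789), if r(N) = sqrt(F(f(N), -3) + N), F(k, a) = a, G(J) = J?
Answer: 410789 + sqrt(21) ≈ 4.1079e+5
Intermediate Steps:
f(S) = 1 + S
r(N) = sqrt(-3 + N)
r(G(24)) - 1*(-410789) = sqrt(-3 + 24) - 1*(-410789) = sqrt(21) + 410789 = 410789 + sqrt(21)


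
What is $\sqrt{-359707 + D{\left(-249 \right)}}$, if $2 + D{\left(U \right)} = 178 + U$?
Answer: $2 i \sqrt{89945} \approx 599.82 i$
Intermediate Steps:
$D{\left(U \right)} = 176 + U$ ($D{\left(U \right)} = -2 + \left(178 + U\right) = 176 + U$)
$\sqrt{-359707 + D{\left(-249 \right)}} = \sqrt{-359707 + \left(176 - 249\right)} = \sqrt{-359707 - 73} = \sqrt{-359780} = 2 i \sqrt{89945}$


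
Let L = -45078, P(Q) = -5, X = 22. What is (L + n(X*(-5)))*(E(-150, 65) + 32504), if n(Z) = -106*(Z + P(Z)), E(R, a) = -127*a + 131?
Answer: -801809440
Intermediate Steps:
E(R, a) = 131 - 127*a
n(Z) = 530 - 106*Z (n(Z) = -106*(Z - 5) = -106*(-5 + Z) = 530 - 106*Z)
(L + n(X*(-5)))*(E(-150, 65) + 32504) = (-45078 + (530 - 2332*(-5)))*((131 - 127*65) + 32504) = (-45078 + (530 - 106*(-110)))*((131 - 8255) + 32504) = (-45078 + (530 + 11660))*(-8124 + 32504) = (-45078 + 12190)*24380 = -32888*24380 = -801809440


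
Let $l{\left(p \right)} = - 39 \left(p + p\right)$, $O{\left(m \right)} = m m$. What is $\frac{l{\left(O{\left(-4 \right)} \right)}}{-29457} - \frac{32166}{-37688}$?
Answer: $\frac{165758081}{185029236} \approx 0.89585$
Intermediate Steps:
$O{\left(m \right)} = m^{2}$
$l{\left(p \right)} = - 78 p$ ($l{\left(p \right)} = - 39 \cdot 2 p = - 78 p$)
$\frac{l{\left(O{\left(-4 \right)} \right)}}{-29457} - \frac{32166}{-37688} = \frac{\left(-78\right) \left(-4\right)^{2}}{-29457} - \frac{32166}{-37688} = \left(-78\right) 16 \left(- \frac{1}{29457}\right) - - \frac{16083}{18844} = \left(-1248\right) \left(- \frac{1}{29457}\right) + \frac{16083}{18844} = \frac{416}{9819} + \frac{16083}{18844} = \frac{165758081}{185029236}$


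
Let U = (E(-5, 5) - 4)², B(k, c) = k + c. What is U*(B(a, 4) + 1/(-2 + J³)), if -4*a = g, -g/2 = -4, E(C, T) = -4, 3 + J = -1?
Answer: 4192/33 ≈ 127.03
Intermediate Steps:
J = -4 (J = -3 - 1 = -4)
g = 8 (g = -2*(-4) = 8)
a = -2 (a = -¼*8 = -2)
B(k, c) = c + k
U = 64 (U = (-4 - 4)² = (-8)² = 64)
U*(B(a, 4) + 1/(-2 + J³)) = 64*((4 - 2) + 1/(-2 + (-4)³)) = 64*(2 + 1/(-2 - 64)) = 64*(2 + 1/(-66)) = 64*(2 - 1/66) = 64*(131/66) = 4192/33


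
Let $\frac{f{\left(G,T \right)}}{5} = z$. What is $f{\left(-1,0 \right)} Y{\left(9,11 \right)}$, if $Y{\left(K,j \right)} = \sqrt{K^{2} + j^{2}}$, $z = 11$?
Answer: $55 \sqrt{202} \approx 781.7$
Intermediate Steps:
$f{\left(G,T \right)} = 55$ ($f{\left(G,T \right)} = 5 \cdot 11 = 55$)
$f{\left(-1,0 \right)} Y{\left(9,11 \right)} = 55 \sqrt{9^{2} + 11^{2}} = 55 \sqrt{81 + 121} = 55 \sqrt{202}$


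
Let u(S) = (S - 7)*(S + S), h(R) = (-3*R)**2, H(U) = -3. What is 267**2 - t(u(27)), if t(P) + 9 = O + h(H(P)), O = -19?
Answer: 71236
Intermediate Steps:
h(R) = 9*R**2
u(S) = 2*S*(-7 + S) (u(S) = (-7 + S)*(2*S) = 2*S*(-7 + S))
t(P) = 53 (t(P) = -9 + (-19 + 9*(-3)**2) = -9 + (-19 + 9*9) = -9 + (-19 + 81) = -9 + 62 = 53)
267**2 - t(u(27)) = 267**2 - 1*53 = 71289 - 53 = 71236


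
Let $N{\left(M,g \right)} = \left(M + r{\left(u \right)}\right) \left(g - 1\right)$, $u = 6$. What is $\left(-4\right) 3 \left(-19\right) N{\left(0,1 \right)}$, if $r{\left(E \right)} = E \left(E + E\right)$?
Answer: $0$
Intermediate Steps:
$r{\left(E \right)} = 2 E^{2}$ ($r{\left(E \right)} = E 2 E = 2 E^{2}$)
$N{\left(M,g \right)} = \left(-1 + g\right) \left(72 + M\right)$ ($N{\left(M,g \right)} = \left(M + 2 \cdot 6^{2}\right) \left(g - 1\right) = \left(M + 2 \cdot 36\right) \left(-1 + g\right) = \left(M + 72\right) \left(-1 + g\right) = \left(72 + M\right) \left(-1 + g\right) = \left(-1 + g\right) \left(72 + M\right)$)
$\left(-4\right) 3 \left(-19\right) N{\left(0,1 \right)} = \left(-4\right) 3 \left(-19\right) \left(-72 - 0 + 72 \cdot 1 + 0 \cdot 1\right) = \left(-12\right) \left(-19\right) \left(-72 + 0 + 72 + 0\right) = 228 \cdot 0 = 0$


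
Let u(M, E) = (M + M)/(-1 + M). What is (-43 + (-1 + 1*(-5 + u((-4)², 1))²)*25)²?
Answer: 1530169/81 ≈ 18891.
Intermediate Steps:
u(M, E) = 2*M/(-1 + M) (u(M, E) = (2*M)/(-1 + M) = 2*M/(-1 + M))
(-43 + (-1 + 1*(-5 + u((-4)², 1))²)*25)² = (-43 + (-1 + 1*(-5 + 2*(-4)²/(-1 + (-4)²))²)*25)² = (-43 + (-1 + 1*(-5 + 2*16/(-1 + 16))²)*25)² = (-43 + (-1 + 1*(-5 + 2*16/15)²)*25)² = (-43 + (-1 + 1*(-5 + 2*16*(1/15))²)*25)² = (-43 + (-1 + 1*(-5 + 32/15)²)*25)² = (-43 + (-1 + 1*(-43/15)²)*25)² = (-43 + (-1 + 1*(1849/225))*25)² = (-43 + (-1 + 1849/225)*25)² = (-43 + (1624/225)*25)² = (-43 + 1624/9)² = (1237/9)² = 1530169/81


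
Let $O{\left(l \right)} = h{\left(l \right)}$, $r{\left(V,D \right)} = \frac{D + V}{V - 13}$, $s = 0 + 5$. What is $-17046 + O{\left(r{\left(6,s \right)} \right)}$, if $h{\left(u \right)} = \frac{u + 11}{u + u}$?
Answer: $-17049$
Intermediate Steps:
$s = 5$
$r{\left(V,D \right)} = \frac{D + V}{-13 + V}$
$h{\left(u \right)} = \frac{11 + u}{2 u}$
$O{\left(l \right)} = \frac{11 + l}{2 l}$
$-17046 + O{\left(r{\left(6,s \right)} \right)} = -17046 + \frac{11 + \frac{5 + 6}{-13 + 6}}{2 \frac{5 + 6}{-13 + 6}} = -17046 + \frac{11 + \frac{1}{-7} \cdot 11}{2 \frac{1}{-7} \cdot 11} = -17046 + \frac{11 - \frac{11}{7}}{2 \left(\left(- \frac{1}{7}\right) 11\right)} = -17046 + \frac{11 - \frac{11}{7}}{2 \left(- \frac{11}{7}\right)} = -17046 + \frac{1}{2} \left(- \frac{7}{11}\right) \frac{66}{7} = -17046 - 3 = -17049$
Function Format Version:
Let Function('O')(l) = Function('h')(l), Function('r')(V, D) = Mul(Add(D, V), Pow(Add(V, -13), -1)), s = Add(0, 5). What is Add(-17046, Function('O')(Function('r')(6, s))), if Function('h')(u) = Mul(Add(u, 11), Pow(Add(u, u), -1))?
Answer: -17049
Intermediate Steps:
s = 5
Function('r')(V, D) = Mul(Pow(Add(-13, V), -1), Add(D, V)) (Function('r')(V, D) = Mul(Add(D, V), Pow(Add(-13, V), -1)) = Mul(Pow(Add(-13, V), -1), Add(D, V)))
Function('h')(u) = Mul(Rational(1, 2), Pow(u, -1), Add(11, u)) (Function('h')(u) = Mul(Add(11, u), Pow(Mul(2, u), -1)) = Mul(Add(11, u), Mul(Rational(1, 2), Pow(u, -1))) = Mul(Rational(1, 2), Pow(u, -1), Add(11, u)))
Function('O')(l) = Mul(Rational(1, 2), Pow(l, -1), Add(11, l))
Add(-17046, Function('O')(Function('r')(6, s))) = Add(-17046, Mul(Rational(1, 2), Pow(Mul(Pow(Add(-13, 6), -1), Add(5, 6)), -1), Add(11, Mul(Pow(Add(-13, 6), -1), Add(5, 6))))) = Add(-17046, Mul(Rational(1, 2), Pow(Mul(Pow(-7, -1), 11), -1), Add(11, Mul(Pow(-7, -1), 11)))) = Add(-17046, Mul(Rational(1, 2), Pow(Mul(Rational(-1, 7), 11), -1), Add(11, Mul(Rational(-1, 7), 11)))) = Add(-17046, Mul(Rational(1, 2), Pow(Rational(-11, 7), -1), Add(11, Rational(-11, 7)))) = Add(-17046, Mul(Rational(1, 2), Rational(-7, 11), Rational(66, 7))) = Add(-17046, -3) = -17049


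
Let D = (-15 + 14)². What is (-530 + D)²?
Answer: 279841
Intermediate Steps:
D = 1 (D = (-1)² = 1)
(-530 + D)² = (-530 + 1)² = (-529)² = 279841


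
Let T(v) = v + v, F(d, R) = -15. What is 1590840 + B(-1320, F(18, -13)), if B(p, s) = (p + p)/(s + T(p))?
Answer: 281578856/177 ≈ 1.5908e+6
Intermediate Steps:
T(v) = 2*v
B(p, s) = 2*p/(s + 2*p) (B(p, s) = (p + p)/(s + 2*p) = (2*p)/(s + 2*p) = 2*p/(s + 2*p))
1590840 + B(-1320, F(18, -13)) = 1590840 + 2*(-1320)/(-15 + 2*(-1320)) = 1590840 + 2*(-1320)/(-15 - 2640) = 1590840 + 2*(-1320)/(-2655) = 1590840 + 2*(-1320)*(-1/2655) = 1590840 + 176/177 = 281578856/177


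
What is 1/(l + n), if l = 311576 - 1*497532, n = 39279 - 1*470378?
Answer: -1/617055 ≈ -1.6206e-6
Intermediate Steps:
n = -431099 (n = 39279 - 470378 = -431099)
l = -185956 (l = 311576 - 497532 = -185956)
1/(l + n) = 1/(-185956 - 431099) = 1/(-617055) = -1/617055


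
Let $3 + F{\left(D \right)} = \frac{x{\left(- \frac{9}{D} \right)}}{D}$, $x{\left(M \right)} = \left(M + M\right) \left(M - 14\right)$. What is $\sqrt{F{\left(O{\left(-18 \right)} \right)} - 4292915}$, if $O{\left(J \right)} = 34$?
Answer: $\frac{i \sqrt{1434195142907}}{578} \approx 2071.9 i$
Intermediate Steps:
$x{\left(M \right)} = 2 M \left(-14 + M\right)$
$F{\left(D \right)} = -3 - \frac{18 \left(-14 - \frac{9}{D}\right)}{D^{2}}$ ($F{\left(D \right)} = -3 + \frac{2 \left(- \frac{9}{D}\right) \left(-14 - \frac{9}{D}\right)}{D} = -3 + \frac{\left(-18\right) \frac{1}{D} \left(-14 - \frac{9}{D}\right)}{D} = -3 - \frac{18 \left(-14 - \frac{9}{D}\right)}{D^{2}}$)
$\sqrt{F{\left(O{\left(-18 \right)} \right)} - 4292915} = \sqrt{\left(-3 + \frac{162}{39304} + \frac{252}{1156}\right) - 4292915} = \sqrt{\left(-3 + 162 \cdot \frac{1}{39304} + 252 \cdot \frac{1}{1156}\right) - 4292915} = \sqrt{\left(-3 + \frac{81}{19652} + \frac{63}{289}\right) - 4292915} = \sqrt{- \frac{54591}{19652} - 4292915} = \sqrt{- \frac{84364420171}{19652}} = \frac{i \sqrt{1434195142907}}{578}$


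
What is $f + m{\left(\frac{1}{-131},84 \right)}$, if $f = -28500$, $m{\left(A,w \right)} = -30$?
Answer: $-28530$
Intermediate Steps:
$f + m{\left(\frac{1}{-131},84 \right)} = -28500 - 30 = -28530$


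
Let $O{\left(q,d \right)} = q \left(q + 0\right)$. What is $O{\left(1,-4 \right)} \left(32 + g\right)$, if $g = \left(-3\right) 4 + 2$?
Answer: $22$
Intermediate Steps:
$O{\left(q,d \right)} = q^{2}$ ($O{\left(q,d \right)} = q q = q^{2}$)
$g = -10$ ($g = -12 + 2 = -10$)
$O{\left(1,-4 \right)} \left(32 + g\right) = 1^{2} \left(32 - 10\right) = 1 \cdot 22 = 22$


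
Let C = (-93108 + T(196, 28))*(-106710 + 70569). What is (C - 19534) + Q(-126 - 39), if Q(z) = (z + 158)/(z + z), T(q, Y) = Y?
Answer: 1110114966187/330 ≈ 3.3640e+9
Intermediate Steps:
Q(z) = (158 + z)/(2*z) (Q(z) = (158 + z)/((2*z)) = (158 + z)*(1/(2*z)) = (158 + z)/(2*z))
C = 3364004280 (C = (-93108 + 28)*(-106710 + 70569) = -93080*(-36141) = 3364004280)
(C - 19534) + Q(-126 - 39) = (3364004280 - 19534) + (158 + (-126 - 39))/(2*(-126 - 39)) = 3363984746 + (½)*(158 - 165)/(-165) = 3363984746 + (½)*(-1/165)*(-7) = 3363984746 + 7/330 = 1110114966187/330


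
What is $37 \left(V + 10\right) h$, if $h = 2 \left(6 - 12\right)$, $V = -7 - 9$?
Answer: $2664$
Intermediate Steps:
$V = -16$ ($V = -7 - 9 = -16$)
$h = -12$ ($h = 2 \left(6 - 12\right) = 2 \left(-6\right) = -12$)
$37 \left(V + 10\right) h = 37 \left(-16 + 10\right) \left(-12\right) = 37 \left(-6\right) \left(-12\right) = \left(-222\right) \left(-12\right) = 2664$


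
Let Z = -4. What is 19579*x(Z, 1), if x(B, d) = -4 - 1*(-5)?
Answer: 19579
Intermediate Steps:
x(B, d) = 1 (x(B, d) = -4 + 5 = 1)
19579*x(Z, 1) = 19579*1 = 19579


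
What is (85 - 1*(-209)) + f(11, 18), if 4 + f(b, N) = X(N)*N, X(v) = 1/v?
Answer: 291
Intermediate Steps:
X(v) = 1/v
f(b, N) = -3 (f(b, N) = -4 + N/N = -4 + 1 = -3)
(85 - 1*(-209)) + f(11, 18) = (85 - 1*(-209)) - 3 = (85 + 209) - 3 = 294 - 3 = 291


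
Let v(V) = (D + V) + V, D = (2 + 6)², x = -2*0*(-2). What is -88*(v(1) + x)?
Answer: -5808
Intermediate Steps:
x = 0 (x = 0*(-2) = 0)
D = 64 (D = 8² = 64)
v(V) = 64 + 2*V (v(V) = (64 + V) + V = 64 + 2*V)
-88*(v(1) + x) = -88*((64 + 2*1) + 0) = -88*((64 + 2) + 0) = -88*(66 + 0) = -88*66 = -5808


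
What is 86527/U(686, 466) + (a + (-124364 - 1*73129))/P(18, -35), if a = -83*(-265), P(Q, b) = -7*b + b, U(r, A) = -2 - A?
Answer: -16717289/16380 ≈ -1020.6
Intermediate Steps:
P(Q, b) = -6*b
a = 21995
86527/U(686, 466) + (a + (-124364 - 1*73129))/P(18, -35) = 86527/(-2 - 1*466) + (21995 + (-124364 - 1*73129))/((-6*(-35))) = 86527/(-2 - 466) + (21995 + (-124364 - 73129))/210 = 86527/(-468) + (21995 - 197493)*(1/210) = 86527*(-1/468) - 175498*1/210 = -86527/468 - 87749/105 = -16717289/16380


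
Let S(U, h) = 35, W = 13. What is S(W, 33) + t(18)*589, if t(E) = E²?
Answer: 190871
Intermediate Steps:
S(W, 33) + t(18)*589 = 35 + 18²*589 = 35 + 324*589 = 35 + 190836 = 190871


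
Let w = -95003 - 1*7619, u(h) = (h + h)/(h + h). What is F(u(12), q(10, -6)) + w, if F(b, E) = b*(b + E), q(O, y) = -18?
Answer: -102639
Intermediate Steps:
u(h) = 1 (u(h) = (2*h)/((2*h)) = (2*h)*(1/(2*h)) = 1)
F(b, E) = b*(E + b)
w = -102622 (w = -95003 - 7619 = -102622)
F(u(12), q(10, -6)) + w = 1*(-18 + 1) - 102622 = 1*(-17) - 102622 = -17 - 102622 = -102639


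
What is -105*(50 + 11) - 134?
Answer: -6539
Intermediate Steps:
-105*(50 + 11) - 134 = -105*61 - 134 = -6405 - 134 = -6539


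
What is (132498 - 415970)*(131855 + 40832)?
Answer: -48951929264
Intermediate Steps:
(132498 - 415970)*(131855 + 40832) = -283472*172687 = -48951929264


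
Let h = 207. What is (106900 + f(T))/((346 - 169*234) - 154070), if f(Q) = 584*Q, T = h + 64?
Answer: -132582/96635 ≈ -1.3720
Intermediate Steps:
T = 271 (T = 207 + 64 = 271)
(106900 + f(T))/((346 - 169*234) - 154070) = (106900 + 584*271)/((346 - 169*234) - 154070) = (106900 + 158264)/((346 - 39546) - 154070) = 265164/(-39200 - 154070) = 265164/(-193270) = 265164*(-1/193270) = -132582/96635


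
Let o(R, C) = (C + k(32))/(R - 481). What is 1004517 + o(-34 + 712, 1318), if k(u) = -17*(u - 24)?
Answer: 1004523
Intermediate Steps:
k(u) = 408 - 17*u (k(u) = -17*(-24 + u) = 408 - 17*u)
o(R, C) = (-136 + C)/(-481 + R) (o(R, C) = (C + (408 - 17*32))/(R - 481) = (C + (408 - 544))/(-481 + R) = (C - 136)/(-481 + R) = (-136 + C)/(-481 + R))
1004517 + o(-34 + 712, 1318) = 1004517 + (-136 + 1318)/(-481 + (-34 + 712)) = 1004517 + 1182/(-481 + 678) = 1004517 + 1182/197 = 1004517 + (1/197)*1182 = 1004517 + 6 = 1004523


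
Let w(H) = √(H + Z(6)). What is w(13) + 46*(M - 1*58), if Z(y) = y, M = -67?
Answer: -5750 + √19 ≈ -5745.6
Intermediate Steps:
w(H) = √(6 + H) (w(H) = √(H + 6) = √(6 + H))
w(13) + 46*(M - 1*58) = √(6 + 13) + 46*(-67 - 1*58) = √19 + 46*(-67 - 58) = √19 + 46*(-125) = √19 - 5750 = -5750 + √19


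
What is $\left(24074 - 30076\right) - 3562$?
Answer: $-9564$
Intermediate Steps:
$\left(24074 - 30076\right) - 3562 = -6002 - 3562 = -9564$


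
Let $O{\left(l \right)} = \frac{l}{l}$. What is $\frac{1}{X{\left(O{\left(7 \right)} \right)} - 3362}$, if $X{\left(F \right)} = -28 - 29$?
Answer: $- \frac{1}{3419} \approx -0.00029248$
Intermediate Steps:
$O{\left(l \right)} = 1$
$X{\left(F \right)} = -57$
$\frac{1}{X{\left(O{\left(7 \right)} \right)} - 3362} = \frac{1}{-57 - 3362} = \frac{1}{-3419} = - \frac{1}{3419}$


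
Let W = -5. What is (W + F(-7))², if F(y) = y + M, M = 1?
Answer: 121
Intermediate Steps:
F(y) = 1 + y (F(y) = y + 1 = 1 + y)
(W + F(-7))² = (-5 + (1 - 7))² = (-5 - 6)² = (-11)² = 121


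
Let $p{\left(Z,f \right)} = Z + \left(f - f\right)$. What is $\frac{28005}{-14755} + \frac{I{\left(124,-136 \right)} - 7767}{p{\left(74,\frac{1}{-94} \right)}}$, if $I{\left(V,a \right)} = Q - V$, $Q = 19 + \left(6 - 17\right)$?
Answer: $- \frac{23677207}{218374} \approx -108.43$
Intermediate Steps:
$Q = 8$ ($Q = 19 + \left(6 - 17\right) = 19 - 11 = 8$)
$p{\left(Z,f \right)} = Z$ ($p{\left(Z,f \right)} = Z + 0 = Z$)
$I{\left(V,a \right)} = 8 - V$
$\frac{28005}{-14755} + \frac{I{\left(124,-136 \right)} - 7767}{p{\left(74,\frac{1}{-94} \right)}} = \frac{28005}{-14755} + \frac{\left(8 - 124\right) - 7767}{74} = 28005 \left(- \frac{1}{14755}\right) + \left(\left(8 - 124\right) - 7767\right) \frac{1}{74} = - \frac{5601}{2951} + \left(-116 - 7767\right) \frac{1}{74} = - \frac{5601}{2951} - \frac{7883}{74} = - \frac{23677207}{218374}$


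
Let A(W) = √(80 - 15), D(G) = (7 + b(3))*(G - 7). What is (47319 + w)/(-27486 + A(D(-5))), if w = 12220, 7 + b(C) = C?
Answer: -1636488954/755480131 - 59539*√65/755480131 ≈ -2.1668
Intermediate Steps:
b(C) = -7 + C
D(G) = -21 + 3*G (D(G) = (7 + (-7 + 3))*(G - 7) = (7 - 4)*(-7 + G) = 3*(-7 + G) = -21 + 3*G)
A(W) = √65
(47319 + w)/(-27486 + A(D(-5))) = (47319 + 12220)/(-27486 + √65) = 59539/(-27486 + √65)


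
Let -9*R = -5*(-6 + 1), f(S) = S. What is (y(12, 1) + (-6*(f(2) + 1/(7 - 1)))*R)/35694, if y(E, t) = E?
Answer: 433/321246 ≈ 0.0013479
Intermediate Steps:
R = -25/9 (R = -(-5)*(-6 + 1)/9 = -(-5)*(-5)/9 = -⅑*25 = -25/9 ≈ -2.7778)
(y(12, 1) + (-6*(f(2) + 1/(7 - 1)))*R)/35694 = (12 - 6*(2 + 1/(7 - 1))*(-25/9))/35694 = (12 - 6*(2 + 1/6)*(-25/9))*(1/35694) = (12 - 6*(2 + ⅙)*(-25/9))*(1/35694) = (12 - 6*13/6*(-25/9))*(1/35694) = (12 - 13*(-25/9))*(1/35694) = (12 + 325/9)*(1/35694) = (433/9)*(1/35694) = 433/321246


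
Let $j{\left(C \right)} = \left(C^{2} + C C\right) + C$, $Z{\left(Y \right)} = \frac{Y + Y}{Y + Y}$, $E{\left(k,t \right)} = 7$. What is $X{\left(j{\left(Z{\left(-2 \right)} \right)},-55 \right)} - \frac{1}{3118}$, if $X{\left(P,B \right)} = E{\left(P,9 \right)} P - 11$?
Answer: $\frac{31179}{3118} \approx 9.9997$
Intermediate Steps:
$Z{\left(Y \right)} = 1$ ($Z{\left(Y \right)} = \frac{2 Y}{2 Y} = 2 Y \frac{1}{2 Y} = 1$)
$j{\left(C \right)} = C + 2 C^{2}$ ($j{\left(C \right)} = \left(C^{2} + C^{2}\right) + C = 2 C^{2} + C = C + 2 C^{2}$)
$X{\left(P,B \right)} = -11 + 7 P$ ($X{\left(P,B \right)} = 7 P - 11 = -11 + 7 P$)
$X{\left(j{\left(Z{\left(-2 \right)} \right)},-55 \right)} - \frac{1}{3118} = \left(-11 + 7 \cdot 1 \left(1 + 2 \cdot 1\right)\right) - \frac{1}{3118} = \left(-11 + 7 \cdot 1 \left(1 + 2\right)\right) - \frac{1}{3118} = \left(-11 + 7 \cdot 1 \cdot 3\right) - \frac{1}{3118} = \left(-11 + 7 \cdot 3\right) - \frac{1}{3118} = \left(-11 + 21\right) - \frac{1}{3118} = 10 - \frac{1}{3118} = \frac{31179}{3118}$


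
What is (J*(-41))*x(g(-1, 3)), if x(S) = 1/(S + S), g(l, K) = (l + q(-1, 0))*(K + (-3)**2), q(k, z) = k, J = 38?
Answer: 779/24 ≈ 32.458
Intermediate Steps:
g(l, K) = (-1 + l)*(9 + K) (g(l, K) = (l - 1)*(K + (-3)**2) = (-1 + l)*(K + 9) = (-1 + l)*(9 + K))
x(S) = 1/(2*S)
(J*(-41))*x(g(-1, 3)) = (38*(-41))*(1/(2*(-9 - 1*3 + 9*(-1) + 3*(-1)))) = -779/(-9 - 3 - 9 - 3) = -779/(-24) = -779*(-1)/24 = -1558*(-1/48) = 779/24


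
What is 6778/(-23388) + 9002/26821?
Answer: 14373019/313644774 ≈ 0.045826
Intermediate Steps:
6778/(-23388) + 9002/26821 = 6778*(-1/23388) + 9002*(1/26821) = -3389/11694 + 9002/26821 = 14373019/313644774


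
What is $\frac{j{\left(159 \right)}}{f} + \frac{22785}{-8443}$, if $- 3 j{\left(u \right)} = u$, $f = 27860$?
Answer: $- \frac{635237579}{235221980} \approx -2.7006$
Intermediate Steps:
$j{\left(u \right)} = - \frac{u}{3}$
$\frac{j{\left(159 \right)}}{f} + \frac{22785}{-8443} = \frac{\left(- \frac{1}{3}\right) 159}{27860} + \frac{22785}{-8443} = \left(-53\right) \frac{1}{27860} + 22785 \left(- \frac{1}{8443}\right) = - \frac{53}{27860} - \frac{22785}{8443} = - \frac{635237579}{235221980}$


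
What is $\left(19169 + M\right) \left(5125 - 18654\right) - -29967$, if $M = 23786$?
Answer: $-581108228$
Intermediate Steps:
$\left(19169 + M\right) \left(5125 - 18654\right) - -29967 = \left(19169 + 23786\right) \left(5125 - 18654\right) - -29967 = 42955 \left(-13529\right) + 29967 = -581138195 + 29967 = -581108228$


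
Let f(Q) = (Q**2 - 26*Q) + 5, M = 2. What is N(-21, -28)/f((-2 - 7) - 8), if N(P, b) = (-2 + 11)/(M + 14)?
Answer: 9/11776 ≈ 0.00076427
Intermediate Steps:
f(Q) = 5 + Q**2 - 26*Q
N(P, b) = 9/16 (N(P, b) = (-2 + 11)/(2 + 14) = 9/16)
N(-21, -28)/f((-2 - 7) - 8) = 9/(16*(5 + ((-2 - 7) - 8)**2 - 26*((-2 - 7) - 8))) = 9/(16*(5 + (-9 - 8)**2 - 26*(-9 - 8))) = 9/(16*(5 + (-17)**2 - 26*(-17))) = 9/(16*(5 + 289 + 442)) = (9/16)/736 = (9/16)*(1/736) = 9/11776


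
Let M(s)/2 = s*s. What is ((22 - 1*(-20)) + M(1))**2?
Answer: 1936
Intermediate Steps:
M(s) = 2*s**2 (M(s) = 2*(s*s) = 2*s**2)
((22 - 1*(-20)) + M(1))**2 = ((22 - 1*(-20)) + 2*1**2)**2 = ((22 + 20) + 2*1)**2 = (42 + 2)**2 = 44**2 = 1936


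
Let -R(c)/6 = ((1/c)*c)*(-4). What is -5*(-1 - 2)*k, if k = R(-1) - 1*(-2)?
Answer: 390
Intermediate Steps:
R(c) = 24 (R(c) = -6*(1/c)*c*(-4) = -6*c/c*(-4) = -6*(-4) = 24)
k = 26 (k = 24 - 1*(-2) = 24 + 2 = 26)
-5*(-1 - 2)*k = -5*(-1 - 2)*26 = -(-15)*26 = -5*(-78) = 390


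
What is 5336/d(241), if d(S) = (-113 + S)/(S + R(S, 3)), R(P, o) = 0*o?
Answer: 160747/16 ≈ 10047.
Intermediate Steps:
R(P, o) = 0
d(S) = (-113 + S)/S (d(S) = (-113 + S)/(S + 0) = (-113 + S)/S)
5336/d(241) = 5336/(((-113 + 241)/241)) = 5336/(((1/241)*128)) = 5336/(128/241) = 5336*(241/128) = 160747/16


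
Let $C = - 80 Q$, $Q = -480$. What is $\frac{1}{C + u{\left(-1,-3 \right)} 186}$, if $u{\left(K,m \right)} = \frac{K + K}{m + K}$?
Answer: $\frac{1}{38493} \approx 2.5979 \cdot 10^{-5}$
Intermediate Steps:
$u{\left(K,m \right)} = \frac{2 K}{K + m}$
$C = 38400$ ($C = \left(-80\right) \left(-480\right) = 38400$)
$\frac{1}{C + u{\left(-1,-3 \right)} 186} = \frac{1}{38400 + 2 \left(-1\right) \frac{1}{-1 - 3} \cdot 186} = \frac{1}{38400 + 2 \left(-1\right) \frac{1}{-4} \cdot 186} = \frac{1}{38400 + 2 \left(-1\right) \left(- \frac{1}{4}\right) 186} = \frac{1}{38400 + \frac{1}{2} \cdot 186} = \frac{1}{38400 + 93} = \frac{1}{38493}$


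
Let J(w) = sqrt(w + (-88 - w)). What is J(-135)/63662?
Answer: I*sqrt(22)/31831 ≈ 0.00014735*I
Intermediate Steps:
J(w) = 2*I*sqrt(22) (J(w) = sqrt(-88) = 2*I*sqrt(22))
J(-135)/63662 = (2*I*sqrt(22))/63662 = (2*I*sqrt(22))*(1/63662) = I*sqrt(22)/31831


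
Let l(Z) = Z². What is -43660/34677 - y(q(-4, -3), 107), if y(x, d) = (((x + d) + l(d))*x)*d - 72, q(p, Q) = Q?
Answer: 128602558385/34677 ≈ 3.7086e+6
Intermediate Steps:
y(x, d) = -72 + d*x*(d + x + d²) (y(x, d) = (((x + d) + d²)*x)*d - 72 = (((d + x) + d²)*x)*d - 72 = ((d + x + d²)*x)*d - 72 = (x*(d + x + d²))*d - 72 = d*x*(d + x + d²) - 72 = -72 + d*x*(d + x + d²))
-43660/34677 - y(q(-4, -3), 107) = -43660/34677 - (-72 + 107*(-3)² - 3*107² - 3*107³) = -43660*1/34677 - (-72 + 107*9 - 3*11449 - 3*1225043) = -43660/34677 - (-72 + 963 - 34347 - 3675129) = -43660/34677 - 1*(-3708585) = -43660/34677 + 3708585 = 128602558385/34677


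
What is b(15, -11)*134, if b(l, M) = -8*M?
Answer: 11792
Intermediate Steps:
b(15, -11)*134 = -8*(-11)*134 = 88*134 = 11792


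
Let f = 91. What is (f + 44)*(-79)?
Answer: -10665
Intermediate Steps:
(f + 44)*(-79) = (91 + 44)*(-79) = 135*(-79) = -10665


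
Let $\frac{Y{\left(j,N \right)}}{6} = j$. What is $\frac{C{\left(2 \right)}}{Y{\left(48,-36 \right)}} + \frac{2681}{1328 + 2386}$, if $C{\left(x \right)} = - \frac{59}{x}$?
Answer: $\frac{220855}{356544} \approx 0.61943$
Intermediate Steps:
$Y{\left(j,N \right)} = 6 j$
$\frac{C{\left(2 \right)}}{Y{\left(48,-36 \right)}} + \frac{2681}{1328 + 2386} = \frac{\left(-59\right) \frac{1}{2}}{6 \cdot 48} + \frac{2681}{1328 + 2386} = \frac{\left(-59\right) \frac{1}{2}}{288} + \frac{2681}{3714} = \left(- \frac{59}{2}\right) \frac{1}{288} + 2681 \cdot \frac{1}{3714} = - \frac{59}{576} + \frac{2681}{3714} = \frac{220855}{356544}$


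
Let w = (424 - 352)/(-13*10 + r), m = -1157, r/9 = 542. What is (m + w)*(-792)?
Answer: 1087686072/1187 ≈ 9.1633e+5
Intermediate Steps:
r = 4878 (r = 9*542 = 4878)
w = 18/1187 (w = (424 - 352)/(-13*10 + 4878) = 72/(-130 + 4878) = 72/4748 = 72*(1/4748) = 18/1187 ≈ 0.015164)
(m + w)*(-792) = (-1157 + 18/1187)*(-792) = -1373341/1187*(-792) = 1087686072/1187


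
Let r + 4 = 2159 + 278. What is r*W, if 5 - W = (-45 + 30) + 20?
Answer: 0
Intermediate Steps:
r = 2433 (r = -4 + (2159 + 278) = -4 + 2437 = 2433)
W = 0 (W = 5 - ((-45 + 30) + 20) = 5 - (-15 + 20) = 5 - 1*5 = 5 - 5 = 0)
r*W = 2433*0 = 0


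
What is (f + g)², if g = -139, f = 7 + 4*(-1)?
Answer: 18496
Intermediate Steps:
f = 3 (f = 7 - 4 = 3)
(f + g)² = (3 - 139)² = (-136)² = 18496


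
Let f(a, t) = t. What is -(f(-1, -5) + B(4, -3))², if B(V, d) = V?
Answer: -1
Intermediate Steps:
-(f(-1, -5) + B(4, -3))² = -(-5 + 4)² = -1*(-1)² = -1*1 = -1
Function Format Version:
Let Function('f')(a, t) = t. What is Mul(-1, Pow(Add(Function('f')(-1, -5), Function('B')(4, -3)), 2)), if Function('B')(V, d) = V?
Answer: -1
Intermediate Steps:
Mul(-1, Pow(Add(Function('f')(-1, -5), Function('B')(4, -3)), 2)) = Mul(-1, Pow(Add(-5, 4), 2)) = Mul(-1, Pow(-1, 2)) = Mul(-1, 1) = -1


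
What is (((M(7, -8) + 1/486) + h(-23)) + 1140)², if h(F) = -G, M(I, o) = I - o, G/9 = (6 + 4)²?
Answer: 15358892761/236196 ≈ 65026.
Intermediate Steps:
G = 900 (G = 9*(6 + 4)² = 9*10² = 9*100 = 900)
h(F) = -900 (h(F) = -1*900 = -900)
(((M(7, -8) + 1/486) + h(-23)) + 1140)² = ((((7 - 1*(-8)) + 1/486) - 900) + 1140)² = ((((7 + 8) + 1/486) - 900) + 1140)² = (((15 + 1/486) - 900) + 1140)² = ((7291/486 - 900) + 1140)² = (-430109/486 + 1140)² = (123931/486)² = 15358892761/236196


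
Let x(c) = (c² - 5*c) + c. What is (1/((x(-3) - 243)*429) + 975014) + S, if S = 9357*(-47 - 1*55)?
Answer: 1961902799/95238 ≈ 20600.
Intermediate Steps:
x(c) = c² - 4*c
S = -954414 (S = 9357*(-47 - 55) = 9357*(-102) = -954414)
(1/((x(-3) - 243)*429) + 975014) + S = (1/((-3*(-4 - 3) - 243)*429) + 975014) - 954414 = (1/((-3*(-7) - 243)*429) + 975014) - 954414 = (1/((21 - 243)*429) + 975014) - 954414 = (1/(-222*429) + 975014) - 954414 = (1/(-95238) + 975014) - 954414 = (-1/95238 + 975014) - 954414 = 92858383331/95238 - 954414 = 1961902799/95238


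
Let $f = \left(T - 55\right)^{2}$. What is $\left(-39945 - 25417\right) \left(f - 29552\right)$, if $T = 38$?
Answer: $1912688206$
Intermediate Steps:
$f = 289$ ($f = \left(38 - 55\right)^{2} = \left(-17\right)^{2} = 289$)
$\left(-39945 - 25417\right) \left(f - 29552\right) = \left(-39945 - 25417\right) \left(289 - 29552\right) = \left(-65362\right) \left(-29263\right) = 1912688206$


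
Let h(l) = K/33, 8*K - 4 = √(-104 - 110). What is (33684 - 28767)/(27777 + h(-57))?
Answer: 4759525325808/26887412464819 - 649044*I*√214/26887412464819 ≈ 0.17702 - 3.5313e-7*I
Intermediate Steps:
K = ½ + I*√214/8 (K = ½ + √(-104 - 110)/8 = ½ + √(-214)/8 = ½ + (I*√214)/8 = ½ + I*√214/8 ≈ 0.5 + 1.8286*I)
h(l) = 1/66 + I*√214/264 (h(l) = (½ + I*√214/8)/33 = (½ + I*√214/8)*(1/33) = 1/66 + I*√214/264)
(33684 - 28767)/(27777 + h(-57)) = (33684 - 28767)/(27777 + (1/66 + I*√214/264)) = 4917/(1833283/66 + I*√214/264)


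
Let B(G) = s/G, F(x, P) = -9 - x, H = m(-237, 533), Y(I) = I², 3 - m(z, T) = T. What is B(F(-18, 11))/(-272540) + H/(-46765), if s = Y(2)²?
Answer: 64963378/5735399895 ≈ 0.011327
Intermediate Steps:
m(z, T) = 3 - T
H = -530 (H = 3 - 1*533 = 3 - 533 = -530)
s = 16 (s = (2²)² = 4² = 16)
B(G) = 16/G
B(F(-18, 11))/(-272540) + H/(-46765) = (16/(-9 - 1*(-18)))/(-272540) - 530/(-46765) = (16/(-9 + 18))*(-1/272540) - 530*(-1/46765) = (16/9)*(-1/272540) + 106/9353 = -4/613215 + 106/9353 = 64963378/5735399895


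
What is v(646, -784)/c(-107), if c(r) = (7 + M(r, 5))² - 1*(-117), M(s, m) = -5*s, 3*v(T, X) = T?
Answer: 646/881643 ≈ 0.00073272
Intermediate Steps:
v(T, X) = T/3
c(r) = 117 + (7 - 5*r)² (c(r) = (7 - 5*r)² - 1*(-117) = (7 - 5*r)² + 117 = 117 + (7 - 5*r)²)
v(646, -784)/c(-107) = ((⅓)*646)/(117 + (-7 + 5*(-107))²) = 646/(3*(117 + (-7 - 535)²)) = 646/(3*(117 + (-542)²)) = 646/(3*(117 + 293764)) = (646/3)/293881 = (646/3)*(1/293881) = 646/881643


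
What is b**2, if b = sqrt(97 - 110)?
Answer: -13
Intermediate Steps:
b = I*sqrt(13) (b = sqrt(-13) = I*sqrt(13) ≈ 3.6056*I)
b**2 = (I*sqrt(13))**2 = -13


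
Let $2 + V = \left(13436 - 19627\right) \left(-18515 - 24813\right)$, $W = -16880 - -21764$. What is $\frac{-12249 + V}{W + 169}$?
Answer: $\frac{268231397}{5053} \approx 53084.0$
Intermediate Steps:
$W = 4884$ ($W = -16880 + 21764 = 4884$)
$V = 268243646$ ($V = -2 + \left(13436 - 19627\right) \left(-18515 - 24813\right) = -2 - -268243648 = -2 + 268243648 = 268243646$)
$\frac{-12249 + V}{W + 169} = \frac{-12249 + 268243646}{4884 + 169} = \frac{268231397}{5053}$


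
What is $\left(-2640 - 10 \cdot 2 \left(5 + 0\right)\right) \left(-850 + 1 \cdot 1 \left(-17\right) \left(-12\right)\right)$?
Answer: $1770040$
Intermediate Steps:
$\left(-2640 - 10 \cdot 2 \left(5 + 0\right)\right) \left(-850 + 1 \cdot 1 \left(-17\right) \left(-12\right)\right) = \left(-2640 - 10 \cdot 2 \cdot 5\right) \left(-850 + 1 \left(-17\right) \left(-12\right)\right) = \left(-2640 - 100\right) \left(-850 - -204\right) = \left(-2640 - 100\right) \left(-850 + 204\right) = \left(-2740\right) \left(-646\right) = 1770040$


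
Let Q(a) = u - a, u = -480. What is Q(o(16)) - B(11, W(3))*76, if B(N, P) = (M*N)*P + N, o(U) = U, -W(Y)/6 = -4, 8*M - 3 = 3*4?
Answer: -38952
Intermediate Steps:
M = 15/8 (M = 3/8 + (3*4)/8 = 3/8 + (⅛)*12 = 3/8 + 3/2 = 15/8 ≈ 1.8750)
W(Y) = 24 (W(Y) = -6*(-4) = 24)
B(N, P) = N + 15*N*P/8 (B(N, P) = (15*N/8)*P + N = 15*N*P/8 + N = N + 15*N*P/8)
Q(a) = -480 - a
Q(o(16)) - B(11, W(3))*76 = (-480 - 1*16) - (⅛)*11*(8 + 15*24)*76 = (-480 - 16) - (⅛)*11*(8 + 360)*76 = -496 - (⅛)*11*368*76 = -496 - 506*76 = -496 - 1*38456 = -496 - 38456 = -38952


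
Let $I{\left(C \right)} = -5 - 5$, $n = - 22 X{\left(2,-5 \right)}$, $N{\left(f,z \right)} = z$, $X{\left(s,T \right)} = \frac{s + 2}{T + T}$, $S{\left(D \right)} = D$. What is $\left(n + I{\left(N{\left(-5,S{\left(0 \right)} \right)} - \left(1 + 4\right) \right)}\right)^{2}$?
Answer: $\frac{36}{25} \approx 1.44$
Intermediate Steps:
$X{\left(s,T \right)} = \frac{2 + s}{2 T}$
$n = \frac{44}{5}$ ($n = - 22 \frac{2 + 2}{2 \left(-5\right)} = - 22 \cdot \frac{1}{2} \left(- \frac{1}{5}\right) 4 = \left(-22\right) \left(- \frac{2}{5}\right) = \frac{44}{5} \approx 8.8$)
$I{\left(C \right)} = -10$
$\left(n + I{\left(N{\left(-5,S{\left(0 \right)} \right)} - \left(1 + 4\right) \right)}\right)^{2} = \left(\frac{44}{5} - 10\right)^{2} = \left(- \frac{6}{5}\right)^{2} = \frac{36}{25}$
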